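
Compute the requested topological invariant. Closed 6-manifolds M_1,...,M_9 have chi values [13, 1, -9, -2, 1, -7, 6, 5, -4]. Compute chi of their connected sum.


For n-manifolds: chi(A#B) = chi(A) + chi(B) - chi(S^6).
chi(S^6) = 1 + (-1)^6 = 2.
chi(#) = (sum chi_i) - (9-1)*chi(S^6) = 4 - 8*2 = -12

-12


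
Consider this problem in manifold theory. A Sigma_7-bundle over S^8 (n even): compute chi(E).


chi(S^8) = 2 (n even), chi(Sigma_7) = 2 - 2*7 = -12.
chi(E) = 2 * (-12) = -24

-24


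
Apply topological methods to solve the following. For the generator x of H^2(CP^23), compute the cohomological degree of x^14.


|x| = 2 in H^*(CP^n).
|x^14| = 14 * |x| = 14 * 2 = 28

28


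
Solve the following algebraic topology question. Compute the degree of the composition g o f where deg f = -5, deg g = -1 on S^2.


Degree is multiplicative under composition: deg(g o f) = deg(g) * deg(f).
= -1 * -5 = 5

5


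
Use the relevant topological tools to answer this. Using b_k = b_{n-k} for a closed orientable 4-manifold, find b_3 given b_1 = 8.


Poincare duality for closed orientable n-manifolds: b_k = b_{n-k}.
Here n = 4, so b_3 = b_1 = 8

8


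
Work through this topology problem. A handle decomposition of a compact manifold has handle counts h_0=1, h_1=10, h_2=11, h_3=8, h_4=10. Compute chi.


Handles of index k contribute (-1)^k to chi (same as CW cells).
chi = (1) + (-10) + (11) + (-8) + (10) = 4

4


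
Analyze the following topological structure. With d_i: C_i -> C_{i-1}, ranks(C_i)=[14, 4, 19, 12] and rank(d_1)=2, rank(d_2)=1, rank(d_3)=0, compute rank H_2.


rank H_k = rank(ker d_k) - rank(im d_{k+1}).
rank(ker d_2) = rank(C_2) - rank(d_2) = 19 - 1 = 18.
rank(im d_{2+1}) = 0.
rank H_2 = 18 - 0 = 18

18


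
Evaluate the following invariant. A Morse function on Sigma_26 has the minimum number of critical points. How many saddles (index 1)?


A perfect Morse function has m_k = b_k.
For Sigma_26: b_0=1, b_1=2g=52, b_2=1.
Saddles m_1 = 2g = 52

52


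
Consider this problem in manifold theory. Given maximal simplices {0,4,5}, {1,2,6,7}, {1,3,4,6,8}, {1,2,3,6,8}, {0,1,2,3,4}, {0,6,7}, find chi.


Enumerate all faces; f-vector: f_0=9, f_1=26, f_2=29, f_3=15, f_4=3.
chi = sum (-1)^k f_k = 0

0


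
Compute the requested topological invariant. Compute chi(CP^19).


CP^19 has one cell in each even dimension 0, 2, ..., 2*19 (19+1 cells total).
All cells are even-dimensional, so chi = number of cells.
chi = 19 + 1 = 20

20


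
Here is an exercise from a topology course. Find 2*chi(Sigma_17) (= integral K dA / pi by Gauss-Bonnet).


Gauss-Bonnet: integral K dA = 2*pi*chi(M).
chi(Sigma_17) = 2 - 2*17 = -32.
(integral K dA)/pi = 2*chi = 2*(-32) = -64

-64


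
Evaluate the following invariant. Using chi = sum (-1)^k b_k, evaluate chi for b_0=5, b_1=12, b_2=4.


chi = sum_k (-1)^k b_k.
= (5) + (-12) + (4)
= -3

-3


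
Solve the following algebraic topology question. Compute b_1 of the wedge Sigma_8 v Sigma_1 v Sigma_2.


For a wedge X v Y: reduced H_k(X v Y) = H_k(X) + H_k(Y).
Each Sigma_g contributes b_1 = 2g.
b_1 = 16 + 2 + 4 = 22

22


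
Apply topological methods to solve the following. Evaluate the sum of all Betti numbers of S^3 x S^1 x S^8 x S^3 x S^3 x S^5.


Total Betti number is multiplicative under products.
Each S^d (d>=1) has total Betti number 2.
There are 6 sphere factors.
Total = 2^6 = 64

64


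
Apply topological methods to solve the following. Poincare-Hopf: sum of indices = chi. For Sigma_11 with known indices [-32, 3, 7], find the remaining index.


Poincare-Hopf: sum of indices = chi(M).
chi(Sigma_11) = 2 - 2*11 = -20.
Sum of known indices = -22.
x = chi - (sum known) = -20 - (-22) = 2

2


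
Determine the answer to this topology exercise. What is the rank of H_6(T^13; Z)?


By the Kunneth formula, b_k(T^n) = C(n,k).
b_6(T^13) = C(13,6).
C(13,6) = 13!/(6!*7!) = 1716

1716


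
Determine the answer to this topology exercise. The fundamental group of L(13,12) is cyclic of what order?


pi_1(L(p,q)) = Z/pZ for any q coprime to p.
|pi_1(L(13,12))| = 13

13


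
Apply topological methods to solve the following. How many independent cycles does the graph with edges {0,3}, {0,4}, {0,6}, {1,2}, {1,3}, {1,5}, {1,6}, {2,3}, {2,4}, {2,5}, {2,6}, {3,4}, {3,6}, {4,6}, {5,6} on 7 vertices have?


b_1 = E - V + (number of components).
E = 15, V = 7, components = 1.
b_1 = 15 - 7 + 1 = 9

9


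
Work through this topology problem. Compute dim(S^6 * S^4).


Join of spheres: S^m * S^n = S^{m+n+1}.
dim = 6 + 4 + 1 = 11

11


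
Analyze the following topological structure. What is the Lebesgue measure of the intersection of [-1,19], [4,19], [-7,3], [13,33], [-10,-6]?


Intersection = [max(a_i), min(b_i)] = [13, -6].
Since 13 > -6, the intersection is empty.
Length = 0

0


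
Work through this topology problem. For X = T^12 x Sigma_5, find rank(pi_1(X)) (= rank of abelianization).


pi_1(A x B) = pi_1(A) x pi_1(B); rank of abelianization = b_1.
b_1(T^12) = 12, b_1(Sigma_5) = 2*5 = 10.
b_1(product) = 12 + 10 = 22

22


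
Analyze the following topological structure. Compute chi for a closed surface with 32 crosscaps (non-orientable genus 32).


For a non-orientable closed surface with k crosscaps: chi = 2 - k.
Here k = 32.
chi = 2 - 32 = -30

-30


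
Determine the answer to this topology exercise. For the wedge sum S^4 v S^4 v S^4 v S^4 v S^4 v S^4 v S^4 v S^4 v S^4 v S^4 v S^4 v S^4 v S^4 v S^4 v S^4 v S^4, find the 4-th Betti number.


For a wedge of spheres, H_k (k>0) is free on one generator per sphere of dimension k.
Spheres of dimension 4: count = 16.
b_4 = 16

16


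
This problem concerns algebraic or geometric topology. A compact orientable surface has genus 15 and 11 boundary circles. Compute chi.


For a compact orientable surface with genus g and b boundary components: chi = 2 - 2g - b.
chi = 2 - 2*15 - 11 = 2 - 30 - 11 = -39

-39


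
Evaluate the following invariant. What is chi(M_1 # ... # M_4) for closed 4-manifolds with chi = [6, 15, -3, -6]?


For n-manifolds: chi(A#B) = chi(A) + chi(B) - chi(S^4).
chi(S^4) = 1 + (-1)^4 = 2.
chi(#) = (sum chi_i) - (4-1)*chi(S^4) = 12 - 3*2 = 6

6


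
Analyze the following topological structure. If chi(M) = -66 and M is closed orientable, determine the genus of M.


chi = 2 - 2g for closed orientable surfaces.
-66 = 2 - 2g
2g = 2 - (-66) = 68
g = 34

34


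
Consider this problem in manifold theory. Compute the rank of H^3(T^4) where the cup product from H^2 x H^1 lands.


Cup product: H^p x H^q -> H^{p+q}; here p+q = 2+1 = 3.
rank H^k(T^n) = C(n,k).
C(4,3) = 4

4


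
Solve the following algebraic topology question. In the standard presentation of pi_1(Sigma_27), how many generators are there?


Standard presentation: pi_1(Sigma_g) = <a_1,b_1,...,a_g,b_g | [a_1,b_1]...[a_g,b_g] = 1>.
Number of generators = 2g = 2*27 = 54

54


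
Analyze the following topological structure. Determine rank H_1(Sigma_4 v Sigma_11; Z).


For a wedge: H_1(A v B) = H_1(A) + H_1(B).
b_1(Sigma_4) = 8, b_1(Sigma_11) = 22.
b_1 = 8 + 22 = 30

30


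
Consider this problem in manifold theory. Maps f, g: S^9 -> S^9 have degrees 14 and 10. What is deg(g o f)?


Degree is multiplicative under composition: deg(g o f) = deg(g) * deg(f).
= 10 * 14 = 140

140


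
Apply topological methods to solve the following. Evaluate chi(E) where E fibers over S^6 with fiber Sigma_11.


chi(S^6) = 2 (n even), chi(Sigma_11) = 2 - 2*11 = -20.
chi(E) = 2 * (-20) = -40

-40


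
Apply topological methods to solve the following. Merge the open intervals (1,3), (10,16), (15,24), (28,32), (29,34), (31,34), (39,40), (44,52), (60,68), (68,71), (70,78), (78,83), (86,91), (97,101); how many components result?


Sort and merge overlapping open intervals.
Merged: (1,3), (10,24), (28,34), (39,40), (44,52), (60,68), (68,78), (78,83), (86,91), (97,101).
Number of components = 10

10


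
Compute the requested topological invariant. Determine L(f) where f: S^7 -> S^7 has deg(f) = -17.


On S^7: L(f) = tr(f_0*) + (-1)^7 tr(f_7*) = 1 + (-1)^7 * deg(f).
L(f) = 1 + (-1)^7 * -17 = 1 + 17 = 18

18


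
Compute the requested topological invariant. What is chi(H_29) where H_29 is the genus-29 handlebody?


A genus-g handlebody deformation retracts to a wedge of g circles.
chi(vee_g S^1) = 1 - g.
chi(H_29) = 1 - 29 = -28

-28


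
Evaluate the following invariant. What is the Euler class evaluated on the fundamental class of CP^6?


For any closed oriented manifold, <e(TM),[M]> = chi(M).
chi(CP^6) = 6+1 = 7

7


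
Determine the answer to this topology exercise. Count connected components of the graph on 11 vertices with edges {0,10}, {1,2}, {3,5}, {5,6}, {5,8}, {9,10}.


Run DFS/union-find over 11 vertices.
V = 11, E = 6.
Number of components = 5

5


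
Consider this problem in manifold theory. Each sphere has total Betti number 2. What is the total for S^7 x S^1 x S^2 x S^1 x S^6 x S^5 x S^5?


Total Betti number is multiplicative under products.
Each S^d (d>=1) has total Betti number 2.
There are 7 sphere factors.
Total = 2^7 = 128

128


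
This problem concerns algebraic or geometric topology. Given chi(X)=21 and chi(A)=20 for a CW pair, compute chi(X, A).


Relative Euler characteristic: chi(X, A) = chi(X) - chi(A).
= 21 - (20) = 1

1


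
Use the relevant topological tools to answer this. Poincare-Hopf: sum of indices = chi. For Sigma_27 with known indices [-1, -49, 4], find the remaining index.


Poincare-Hopf: sum of indices = chi(M).
chi(Sigma_27) = 2 - 2*27 = -52.
Sum of known indices = -46.
x = chi - (sum known) = -52 - (-46) = -6

-6


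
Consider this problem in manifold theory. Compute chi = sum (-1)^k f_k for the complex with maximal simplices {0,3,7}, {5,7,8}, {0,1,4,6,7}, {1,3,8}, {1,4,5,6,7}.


Enumerate all faces; f-vector: f_0=8, f_1=21, f_2=19, f_3=9, f_4=2.
chi = sum (-1)^k f_k = -1

-1


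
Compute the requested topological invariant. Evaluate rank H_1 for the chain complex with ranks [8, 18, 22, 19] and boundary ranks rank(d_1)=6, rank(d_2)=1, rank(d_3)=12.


rank H_k = rank(ker d_k) - rank(im d_{k+1}).
rank(ker d_1) = rank(C_1) - rank(d_1) = 18 - 6 = 12.
rank(im d_{1+1}) = 1.
rank H_1 = 12 - 1 = 11

11


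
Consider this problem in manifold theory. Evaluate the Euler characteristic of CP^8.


CP^8 has one cell in each even dimension 0, 2, ..., 2*8 (8+1 cells total).
All cells are even-dimensional, so chi = number of cells.
chi = 8 + 1 = 9

9


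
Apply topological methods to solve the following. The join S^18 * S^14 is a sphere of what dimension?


Join of spheres: S^m * S^n = S^{m+n+1}.
dim = 18 + 14 + 1 = 33

33


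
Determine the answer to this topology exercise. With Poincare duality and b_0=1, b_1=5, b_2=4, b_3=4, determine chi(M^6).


By Poincare duality b_k = b_{6-k}, so full Betti numbers: b_0=1, b_1=5, b_2=4, b_3=4, b_4=4, b_5=5, b_6=1.
chi = sum (-1)^k b_k = -4

-4


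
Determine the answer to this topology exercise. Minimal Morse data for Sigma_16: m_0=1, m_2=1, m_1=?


A perfect Morse function has m_k = b_k.
For Sigma_16: b_0=1, b_1=2g=32, b_2=1.
Saddles m_1 = 2g = 32

32


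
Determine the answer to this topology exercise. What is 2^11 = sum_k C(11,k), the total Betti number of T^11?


b_k(T^11) = C(11,k), so the sum over k is sum_k C(11,k) = 2^11.
Total = 2^11 = 2048

2048


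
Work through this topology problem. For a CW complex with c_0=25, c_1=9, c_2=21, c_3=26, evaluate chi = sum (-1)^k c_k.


chi = sum_k (-1)^k c_k.
= (-1)^0*25 + (-1)^1*9 + (-1)^2*21 + (-1)^3*26
= (25) + (-9) + (21) + (-26)
= 11

11


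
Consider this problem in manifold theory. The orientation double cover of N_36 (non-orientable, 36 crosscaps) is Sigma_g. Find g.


chi(N_36) = 2 - 36 = -34.
Double cover: chi(Sigma_g) = 2 * chi(N_36) = 2*(-34) = -68.
2 - 2g = -68, so g = (2 - (-68))/2 = 70/2 = 35

35


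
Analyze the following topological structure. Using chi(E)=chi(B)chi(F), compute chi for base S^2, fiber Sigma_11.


chi(S^2) = 2 (n even), chi(Sigma_11) = 2 - 2*11 = -20.
chi(E) = 2 * (-20) = -40

-40


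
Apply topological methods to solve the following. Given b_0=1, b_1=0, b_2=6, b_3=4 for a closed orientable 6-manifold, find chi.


By Poincare duality b_k = b_{6-k}, so full Betti numbers: b_0=1, b_1=0, b_2=6, b_3=4, b_4=6, b_5=0, b_6=1.
chi = sum (-1)^k b_k = 10

10


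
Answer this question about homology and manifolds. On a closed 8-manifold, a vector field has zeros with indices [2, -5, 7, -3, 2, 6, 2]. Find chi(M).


Poincare-Hopf: chi(M) = sum of indices of zeros.
chi = (2) + (-5) + (7) + (-3) + (2) + (6) + (2) = 11

11


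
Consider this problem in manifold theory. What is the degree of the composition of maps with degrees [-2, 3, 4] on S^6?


Degree is multiplicative: deg(composition) = product of degrees.
= (-2) * (3) * (4) = -24

-24


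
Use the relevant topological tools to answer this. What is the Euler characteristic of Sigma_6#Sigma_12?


chi(Sigma_6) = 2 - 2*6 = -10
chi(Sigma_12) = 2 - 2*12 = -22
For surfaces: chi(A#B) = chi(A) + chi(B) - 2.
chi = -10 + -22 - 2 = -34

-34


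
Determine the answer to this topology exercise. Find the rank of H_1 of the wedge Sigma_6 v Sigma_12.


For a wedge: H_1(A v B) = H_1(A) + H_1(B).
b_1(Sigma_6) = 12, b_1(Sigma_12) = 24.
b_1 = 12 + 24 = 36

36


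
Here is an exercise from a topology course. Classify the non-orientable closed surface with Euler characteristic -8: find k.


chi = 2 - k for closed non-orientable surfaces with k crosscaps.
-8 = 2 - k
k = 2 - (-8) = 10

10


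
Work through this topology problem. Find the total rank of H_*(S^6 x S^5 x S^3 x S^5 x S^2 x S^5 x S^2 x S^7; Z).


Total Betti number is multiplicative under products.
Each S^d (d>=1) has total Betti number 2.
There are 8 sphere factors.
Total = 2^8 = 256

256


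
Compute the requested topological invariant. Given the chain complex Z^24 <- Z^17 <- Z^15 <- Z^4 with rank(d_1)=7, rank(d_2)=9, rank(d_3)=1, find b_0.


rank H_k = rank(ker d_k) - rank(im d_{k+1}).
rank(ker d_0) = rank(C_0) - rank(d_0) = 24 - 0 = 24.
rank(im d_{0+1}) = 7.
rank H_0 = 24 - 7 = 17

17


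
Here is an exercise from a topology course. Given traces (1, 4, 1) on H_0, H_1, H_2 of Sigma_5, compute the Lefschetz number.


L(f) = tr(f_0*) - tr(f_1*) + tr(f_2*).
= 1 - (4) + (1)
= -2

-2


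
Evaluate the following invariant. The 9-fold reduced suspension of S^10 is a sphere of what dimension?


Each suspension raises dimension by 1: Sigma S^n = S^{n+1}.
Sigma^9 S^10 = S^{10+9} = S^19

19


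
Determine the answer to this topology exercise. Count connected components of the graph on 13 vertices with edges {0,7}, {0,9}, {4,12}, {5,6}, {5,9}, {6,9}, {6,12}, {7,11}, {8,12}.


Run DFS/union-find over 13 vertices.
V = 13, E = 9.
Number of components = 5

5


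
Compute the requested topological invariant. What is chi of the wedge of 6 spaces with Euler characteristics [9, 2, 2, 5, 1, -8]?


chi(A v B) = chi(A) + chi(B) - 1 (one point identified).
For 6 spaces: chi = (sum chi_i) - (6 - 1).
sum = 11; chi = 11 - 5 = 6

6


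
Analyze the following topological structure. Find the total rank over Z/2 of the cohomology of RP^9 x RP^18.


dim H^*(RP^n; Z/2) = n+1 (one Z/2 in each degree 0..n).
Total Betti number is multiplicative.
Total = (9+1) * (18+1) = 10 * 19 = 190

190


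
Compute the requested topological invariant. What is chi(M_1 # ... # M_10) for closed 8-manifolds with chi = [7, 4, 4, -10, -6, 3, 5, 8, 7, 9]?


For n-manifolds: chi(A#B) = chi(A) + chi(B) - chi(S^8).
chi(S^8) = 1 + (-1)^8 = 2.
chi(#) = (sum chi_i) - (10-1)*chi(S^8) = 31 - 9*2 = 13

13


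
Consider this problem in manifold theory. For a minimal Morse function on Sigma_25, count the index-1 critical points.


A perfect Morse function has m_k = b_k.
For Sigma_25: b_0=1, b_1=2g=50, b_2=1.
Saddles m_1 = 2g = 50

50


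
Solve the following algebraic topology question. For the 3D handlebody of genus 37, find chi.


A genus-g handlebody deformation retracts to a wedge of g circles.
chi(vee_g S^1) = 1 - g.
chi(H_37) = 1 - 37 = -36

-36


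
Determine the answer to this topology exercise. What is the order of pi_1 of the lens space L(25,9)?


pi_1(L(p,q)) = Z/pZ for any q coprime to p.
|pi_1(L(25,9))| = 25

25


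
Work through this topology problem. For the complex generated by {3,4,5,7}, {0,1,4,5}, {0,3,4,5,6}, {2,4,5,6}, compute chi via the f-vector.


Enumerate all faces; f-vector: f_0=8, f_1=19, f_2=19, f_3=8, f_4=1.
chi = sum (-1)^k f_k = 1

1


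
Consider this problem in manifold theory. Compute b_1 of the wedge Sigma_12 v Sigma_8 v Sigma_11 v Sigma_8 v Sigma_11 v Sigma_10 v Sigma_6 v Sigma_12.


For a wedge X v Y: reduced H_k(X v Y) = H_k(X) + H_k(Y).
Each Sigma_g contributes b_1 = 2g.
b_1 = 24 + 16 + 22 + 16 + 22 + 20 + 12 + 24 = 156

156


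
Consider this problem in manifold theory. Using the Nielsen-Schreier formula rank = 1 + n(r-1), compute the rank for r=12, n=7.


Nielsen-Schreier: an index-n subgroup of F_r is free of rank 1 + n(r-1).
Equivalently: chi(cover) = n*chi(base); chi(vee_r S^1) = 1 - 12 = -11.
chi(E) = 7*(-11) = -77; rank = 1 - chi(E) = 1 - (-77) = 78.
rank = 1 + 7*(12-1) = 1 + 77 = 78

78


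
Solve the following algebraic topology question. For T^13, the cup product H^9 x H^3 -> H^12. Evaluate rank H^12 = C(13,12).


Cup product: H^p x H^q -> H^{p+q}; here p+q = 9+3 = 12.
rank H^k(T^n) = C(n,k).
C(13,12) = 13

13


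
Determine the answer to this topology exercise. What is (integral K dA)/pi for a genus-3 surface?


Gauss-Bonnet: integral K dA = 2*pi*chi(M).
chi(Sigma_3) = 2 - 2*3 = -4.
(integral K dA)/pi = 2*chi = 2*(-4) = -8

-8


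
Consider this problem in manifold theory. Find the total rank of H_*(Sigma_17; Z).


For Sigma_17: b_0 = 1, b_1 = 2g = 34, b_2 = 1.
Total = 1 + 34 + 1 = 36

36


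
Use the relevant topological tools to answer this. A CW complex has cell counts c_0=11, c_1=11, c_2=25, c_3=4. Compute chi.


chi = sum_k (-1)^k c_k.
= (-1)^0*11 + (-1)^1*11 + (-1)^2*25 + (-1)^3*4
= (11) + (-11) + (25) + (-4)
= 21

21


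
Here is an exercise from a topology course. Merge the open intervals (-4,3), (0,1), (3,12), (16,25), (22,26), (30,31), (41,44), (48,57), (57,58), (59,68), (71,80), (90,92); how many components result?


Sort and merge overlapping open intervals.
Merged: (-4,3), (3,12), (16,26), (30,31), (41,44), (48,57), (57,58), (59,68), (71,80), (90,92).
Number of components = 10

10


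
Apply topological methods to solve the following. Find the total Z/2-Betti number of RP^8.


H^k(RP^8; Z/2) = Z/2 for each 0 <= k <= 8.
Total dimension = 8 + 1 = 9

9


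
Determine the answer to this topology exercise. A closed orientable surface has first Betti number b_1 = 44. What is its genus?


For a closed orientable surface: b_1 = 2g.
44 = 2g
g = 44 / 2 = 22

22


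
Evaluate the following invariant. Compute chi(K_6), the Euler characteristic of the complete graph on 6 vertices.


K_6: V = 6, E = C(6,2) = 15.
chi = V - E = 6 - 15 = -9

-9


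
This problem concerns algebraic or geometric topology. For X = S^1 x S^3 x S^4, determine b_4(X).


Each S^d has Poincare polynomial 1 + t^d.
The product S^1 x S^3 x S^4 has Poincare polynomial prod(1+t^d_i).
Expanding: b_0=1, b_1=1, b_3=1, b_4=2, b_5=1, b_7=1, b_8=1.
b_4 = 2

2


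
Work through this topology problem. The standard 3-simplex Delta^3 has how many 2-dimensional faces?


Delta^3 has 3+1 vertices. A 2-face is a choice of 2+1 vertices.
f_2 = C(3+1, 2+1) = C(4,3) = 4

4


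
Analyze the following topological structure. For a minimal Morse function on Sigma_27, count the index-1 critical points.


A perfect Morse function has m_k = b_k.
For Sigma_27: b_0=1, b_1=2g=54, b_2=1.
Saddles m_1 = 2g = 54

54


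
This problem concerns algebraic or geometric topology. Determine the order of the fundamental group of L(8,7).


pi_1(L(p,q)) = Z/pZ for any q coprime to p.
|pi_1(L(8,7))| = 8

8


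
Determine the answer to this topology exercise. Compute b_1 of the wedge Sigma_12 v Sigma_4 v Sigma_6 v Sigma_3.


For a wedge X v Y: reduced H_k(X v Y) = H_k(X) + H_k(Y).
Each Sigma_g contributes b_1 = 2g.
b_1 = 24 + 8 + 12 + 6 = 50

50


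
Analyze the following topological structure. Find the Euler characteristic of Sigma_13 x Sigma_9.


chi(Sigma_13) = 2 - 2*13 = -24
chi(Sigma_9) = 2 - 2*9 = -16
chi(product) = (-24) * (-16) = 384

384


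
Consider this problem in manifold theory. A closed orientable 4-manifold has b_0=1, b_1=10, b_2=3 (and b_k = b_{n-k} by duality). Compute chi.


By Poincare duality b_k = b_{4-k}, so full Betti numbers: b_0=1, b_1=10, b_2=3, b_3=10, b_4=1.
chi = sum (-1)^k b_k = -15

-15


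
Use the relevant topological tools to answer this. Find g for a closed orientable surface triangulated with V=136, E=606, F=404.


chi = V - E + F = 136 - 606 + 404 = -66
For orientable closed surface: chi = 2 - 2g, so g = (2 - chi)/2.
g = (2 - (-66)) / 2 = 68 / 2 = 34

34


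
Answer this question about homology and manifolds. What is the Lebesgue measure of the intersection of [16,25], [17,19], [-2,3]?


Intersection = [max(a_i), min(b_i)] = [17, 3].
Since 17 > 3, the intersection is empty.
Length = 0

0


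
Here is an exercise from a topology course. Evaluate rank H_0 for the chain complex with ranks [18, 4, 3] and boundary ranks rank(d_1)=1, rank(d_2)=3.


rank H_k = rank(ker d_k) - rank(im d_{k+1}).
rank(ker d_0) = rank(C_0) - rank(d_0) = 18 - 0 = 18.
rank(im d_{0+1}) = 1.
rank H_0 = 18 - 1 = 17

17


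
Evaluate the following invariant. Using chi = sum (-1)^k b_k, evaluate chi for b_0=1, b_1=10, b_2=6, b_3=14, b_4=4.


chi = sum_k (-1)^k b_k.
= (1) + (-10) + (6) + (-14) + (4)
= -13

-13


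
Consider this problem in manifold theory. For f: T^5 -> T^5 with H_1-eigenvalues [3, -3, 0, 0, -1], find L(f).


For a torus self-map: L(f) = det(I - A) where A acts on H_1.
L(f) = (1-3) * (1--3) * (1-0) * (1-0) * (1--1) = -2 * 4 * 1 * 1 * 2 = -16

-16


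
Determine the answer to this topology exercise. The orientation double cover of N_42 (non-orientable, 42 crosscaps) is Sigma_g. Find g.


chi(N_42) = 2 - 42 = -40.
Double cover: chi(Sigma_g) = 2 * chi(N_42) = 2*(-40) = -80.
2 - 2g = -80, so g = (2 - (-80))/2 = 82/2 = 41

41


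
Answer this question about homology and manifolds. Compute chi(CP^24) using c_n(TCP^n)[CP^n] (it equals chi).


For any closed oriented manifold, <e(TM),[M]> = chi(M).
chi(CP^24) = 24+1 = 25

25


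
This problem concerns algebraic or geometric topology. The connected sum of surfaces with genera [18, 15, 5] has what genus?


Genus is additive under connected sum of orientable surfaces.
g = 18 + 15 + 5 = 38

38


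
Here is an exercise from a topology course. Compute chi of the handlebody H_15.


A genus-g handlebody deformation retracts to a wedge of g circles.
chi(vee_g S^1) = 1 - g.
chi(H_15) = 1 - 15 = -14

-14


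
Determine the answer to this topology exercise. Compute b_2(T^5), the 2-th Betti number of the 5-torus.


By the Kunneth formula, b_k(T^n) = C(n,k).
b_2(T^5) = C(5,2).
C(5,2) = 5!/(2!*3!) = 10

10


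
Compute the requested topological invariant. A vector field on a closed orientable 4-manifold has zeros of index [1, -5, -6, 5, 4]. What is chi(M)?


Poincare-Hopf: chi(M) = sum of indices of zeros.
chi = (1) + (-5) + (-6) + (5) + (4) = -1

-1


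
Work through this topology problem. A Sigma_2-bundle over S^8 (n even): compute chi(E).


chi(S^8) = 2 (n even), chi(Sigma_2) = 2 - 2*2 = -2.
chi(E) = 2 * (-2) = -4

-4


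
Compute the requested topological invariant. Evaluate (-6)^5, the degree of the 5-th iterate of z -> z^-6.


deg(f) = -6. Degree is multiplicative: deg(f^5) = (deg f)^5.
deg(f^5) = (-6)^5 = -7776

-7776


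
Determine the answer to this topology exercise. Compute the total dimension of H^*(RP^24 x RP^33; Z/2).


dim H^*(RP^n; Z/2) = n+1 (one Z/2 in each degree 0..n).
Total Betti number is multiplicative.
Total = (24+1) * (33+1) = 25 * 34 = 850

850


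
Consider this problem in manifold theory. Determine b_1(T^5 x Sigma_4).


pi_1(A x B) = pi_1(A) x pi_1(B); rank of abelianization = b_1.
b_1(T^5) = 5, b_1(Sigma_4) = 2*4 = 8.
b_1(product) = 5 + 8 = 13

13


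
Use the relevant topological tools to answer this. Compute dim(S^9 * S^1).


Join of spheres: S^m * S^n = S^{m+n+1}.
dim = 9 + 1 + 1 = 11

11


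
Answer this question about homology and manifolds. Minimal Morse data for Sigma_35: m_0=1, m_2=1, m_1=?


A perfect Morse function has m_k = b_k.
For Sigma_35: b_0=1, b_1=2g=70, b_2=1.
Saddles m_1 = 2g = 70

70


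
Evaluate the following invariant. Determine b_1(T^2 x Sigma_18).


pi_1(A x B) = pi_1(A) x pi_1(B); rank of abelianization = b_1.
b_1(T^2) = 2, b_1(Sigma_18) = 2*18 = 36.
b_1(product) = 2 + 36 = 38

38


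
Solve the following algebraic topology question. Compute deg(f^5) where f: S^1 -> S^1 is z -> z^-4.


deg(f) = -4. Degree is multiplicative: deg(f^5) = (deg f)^5.
deg(f^5) = (-4)^5 = -1024

-1024


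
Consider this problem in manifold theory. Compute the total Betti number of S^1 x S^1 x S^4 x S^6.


Total Betti number is multiplicative under products.
Each S^d (d>=1) has total Betti number 2.
There are 4 sphere factors.
Total = 2^4 = 16

16


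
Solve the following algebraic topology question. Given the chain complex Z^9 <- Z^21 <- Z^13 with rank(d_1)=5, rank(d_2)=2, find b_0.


rank H_k = rank(ker d_k) - rank(im d_{k+1}).
rank(ker d_0) = rank(C_0) - rank(d_0) = 9 - 0 = 9.
rank(im d_{0+1}) = 5.
rank H_0 = 9 - 5 = 4

4


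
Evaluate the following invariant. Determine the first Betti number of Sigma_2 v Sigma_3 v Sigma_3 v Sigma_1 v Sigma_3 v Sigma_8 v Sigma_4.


For a wedge X v Y: reduced H_k(X v Y) = H_k(X) + H_k(Y).
Each Sigma_g contributes b_1 = 2g.
b_1 = 4 + 6 + 6 + 2 + 6 + 16 + 8 = 48

48


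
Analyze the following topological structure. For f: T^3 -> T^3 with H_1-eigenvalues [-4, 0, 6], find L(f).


For a torus self-map: L(f) = det(I - A) where A acts on H_1.
L(f) = (1--4) * (1-0) * (1-6) = 5 * 1 * -5 = -25

-25


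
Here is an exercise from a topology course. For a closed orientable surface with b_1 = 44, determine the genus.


For a closed orientable surface: b_1 = 2g.
44 = 2g
g = 44 / 2 = 22

22


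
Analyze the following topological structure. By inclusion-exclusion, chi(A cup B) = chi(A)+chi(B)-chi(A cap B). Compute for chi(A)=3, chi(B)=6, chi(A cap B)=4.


chi(A cup B) = chi(A) + chi(B) - chi(A cap B)
= 3 + (6) - (4)
= 5

5


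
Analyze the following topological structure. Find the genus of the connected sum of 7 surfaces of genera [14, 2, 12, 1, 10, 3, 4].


Genus is additive under connected sum of orientable surfaces.
g = 14 + 2 + 12 + 1 + 10 + 3 + 4 = 46

46


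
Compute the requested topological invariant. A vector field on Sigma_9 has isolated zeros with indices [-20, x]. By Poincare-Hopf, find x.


Poincare-Hopf: sum of indices = chi(M).
chi(Sigma_9) = 2 - 2*9 = -16.
Sum of known indices = -20.
x = chi - (sum known) = -16 - (-20) = 4

4


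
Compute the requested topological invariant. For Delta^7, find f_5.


Delta^7 has 7+1 vertices. A 5-face is a choice of 5+1 vertices.
f_5 = C(7+1, 5+1) = C(8,6) = 28

28


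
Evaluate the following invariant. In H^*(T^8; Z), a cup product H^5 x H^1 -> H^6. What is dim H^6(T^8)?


Cup product: H^p x H^q -> H^{p+q}; here p+q = 5+1 = 6.
rank H^k(T^n) = C(n,k).
C(8,6) = 28

28


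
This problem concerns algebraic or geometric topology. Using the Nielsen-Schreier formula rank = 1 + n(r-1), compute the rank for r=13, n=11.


Nielsen-Schreier: an index-n subgroup of F_r is free of rank 1 + n(r-1).
Equivalently: chi(cover) = n*chi(base); chi(vee_r S^1) = 1 - 13 = -12.
chi(E) = 11*(-12) = -132; rank = 1 - chi(E) = 1 - (-132) = 133.
rank = 1 + 11*(13-1) = 1 + 132 = 133

133


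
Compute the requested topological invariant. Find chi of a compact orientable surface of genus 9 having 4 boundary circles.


For a compact orientable surface with genus g and b boundary components: chi = 2 - 2g - b.
chi = 2 - 2*9 - 4 = 2 - 18 - 4 = -20

-20


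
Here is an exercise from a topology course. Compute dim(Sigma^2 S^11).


Each suspension raises dimension by 1: Sigma S^n = S^{n+1}.
Sigma^2 S^11 = S^{11+2} = S^13

13


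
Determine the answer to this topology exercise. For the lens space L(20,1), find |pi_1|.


pi_1(L(p,q)) = Z/pZ for any q coprime to p.
|pi_1(L(20,1))| = 20

20


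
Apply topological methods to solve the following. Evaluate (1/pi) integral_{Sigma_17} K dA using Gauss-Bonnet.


Gauss-Bonnet: integral K dA = 2*pi*chi(M).
chi(Sigma_17) = 2 - 2*17 = -32.
(integral K dA)/pi = 2*chi = 2*(-32) = -64

-64


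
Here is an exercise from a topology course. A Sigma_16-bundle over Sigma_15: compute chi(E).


For a fiber bundle F -> E -> B (with CW structure): chi(E) = chi(B) * chi(F).
chi(Sigma_15) = -28, chi(Sigma_16) = -30.
chi(E) = (-28) * (-30) = 840

840


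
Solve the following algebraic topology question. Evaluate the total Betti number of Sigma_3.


For Sigma_3: b_0 = 1, b_1 = 2g = 6, b_2 = 1.
Total = 1 + 6 + 1 = 8

8


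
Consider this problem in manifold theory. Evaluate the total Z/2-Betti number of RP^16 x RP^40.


dim H^*(RP^n; Z/2) = n+1 (one Z/2 in each degree 0..n).
Total Betti number is multiplicative.
Total = (16+1) * (40+1) = 17 * 41 = 697

697


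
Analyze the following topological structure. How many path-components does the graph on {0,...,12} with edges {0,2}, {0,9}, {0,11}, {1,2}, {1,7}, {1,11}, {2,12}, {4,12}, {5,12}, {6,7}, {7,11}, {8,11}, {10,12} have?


Run DFS/union-find over 13 vertices.
V = 13, E = 13.
Number of components = 2

2


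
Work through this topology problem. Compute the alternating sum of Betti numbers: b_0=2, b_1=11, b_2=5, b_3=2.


chi = sum_k (-1)^k b_k.
= (2) + (-11) + (5) + (-2)
= -6

-6


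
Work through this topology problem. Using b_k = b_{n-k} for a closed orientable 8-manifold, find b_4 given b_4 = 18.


Poincare duality for closed orientable n-manifolds: b_k = b_{n-k}.
Here n = 8, so b_4 = b_4 = 18

18


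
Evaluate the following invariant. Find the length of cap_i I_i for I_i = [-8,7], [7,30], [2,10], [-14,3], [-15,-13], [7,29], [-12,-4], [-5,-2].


Intersection = [max(a_i), min(b_i)] = [7, -13].
Since 7 > -13, the intersection is empty.
Length = 0

0


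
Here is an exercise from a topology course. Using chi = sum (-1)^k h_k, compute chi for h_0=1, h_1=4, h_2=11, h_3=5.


Handles of index k contribute (-1)^k to chi (same as CW cells).
chi = (1) + (-4) + (11) + (-5) = 3

3


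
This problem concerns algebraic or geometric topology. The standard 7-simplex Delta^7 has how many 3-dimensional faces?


Delta^7 has 7+1 vertices. A 3-face is a choice of 3+1 vertices.
f_3 = C(7+1, 3+1) = C(8,4) = 70

70


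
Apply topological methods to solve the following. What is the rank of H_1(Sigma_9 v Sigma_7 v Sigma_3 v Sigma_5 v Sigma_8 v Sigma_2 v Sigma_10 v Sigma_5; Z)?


For a wedge X v Y: reduced H_k(X v Y) = H_k(X) + H_k(Y).
Each Sigma_g contributes b_1 = 2g.
b_1 = 18 + 14 + 6 + 10 + 16 + 4 + 20 + 10 = 98

98


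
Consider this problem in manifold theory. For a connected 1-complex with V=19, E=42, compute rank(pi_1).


For a connected graph: rank(pi_1) = b_1 = E - V + 1 = 1 - chi.
chi = V - E = 19 - 42 = -23.
rank = 1 - (-23) = 42 - 19 + 1 = 24

24


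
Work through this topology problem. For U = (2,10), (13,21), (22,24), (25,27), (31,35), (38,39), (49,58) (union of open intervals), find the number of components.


Sort and merge overlapping open intervals.
Merged: (2,10), (13,21), (22,24), (25,27), (31,35), (38,39), (49,58).
Number of components = 7

7


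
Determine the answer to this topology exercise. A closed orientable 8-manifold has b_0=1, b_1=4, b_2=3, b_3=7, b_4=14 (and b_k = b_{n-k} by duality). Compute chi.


By Poincare duality b_k = b_{8-k}, so full Betti numbers: b_0=1, b_1=4, b_2=3, b_3=7, b_4=14, b_5=7, b_6=3, b_7=4, b_8=1.
chi = sum (-1)^k b_k = 0

0


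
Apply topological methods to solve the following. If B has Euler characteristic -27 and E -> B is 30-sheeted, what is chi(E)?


For a finite covering: chi(E) = (number of sheets) * chi(B).
chi(E) = 30 * (-27) = -810

-810


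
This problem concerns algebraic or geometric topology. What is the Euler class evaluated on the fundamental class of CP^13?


For any closed oriented manifold, <e(TM),[M]> = chi(M).
chi(CP^13) = 13+1 = 14

14


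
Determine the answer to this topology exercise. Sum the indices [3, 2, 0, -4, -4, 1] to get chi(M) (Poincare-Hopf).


Poincare-Hopf: chi(M) = sum of indices of zeros.
chi = (3) + (2) + (0) + (-4) + (-4) + (1) = -2

-2


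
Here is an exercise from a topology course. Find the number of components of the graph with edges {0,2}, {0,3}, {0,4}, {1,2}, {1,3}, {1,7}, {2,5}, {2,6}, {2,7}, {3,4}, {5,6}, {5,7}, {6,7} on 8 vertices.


Run DFS/union-find over 8 vertices.
V = 8, E = 13.
Number of components = 1

1


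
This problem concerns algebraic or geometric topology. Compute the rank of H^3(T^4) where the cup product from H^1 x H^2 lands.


Cup product: H^p x H^q -> H^{p+q}; here p+q = 1+2 = 3.
rank H^k(T^n) = C(n,k).
C(4,3) = 4

4


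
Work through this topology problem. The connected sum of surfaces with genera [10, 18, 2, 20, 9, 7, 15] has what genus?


Genus is additive under connected sum of orientable surfaces.
g = 10 + 18 + 2 + 20 + 9 + 7 + 15 = 81

81


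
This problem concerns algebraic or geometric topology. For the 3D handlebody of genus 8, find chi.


A genus-g handlebody deformation retracts to a wedge of g circles.
chi(vee_g S^1) = 1 - g.
chi(H_8) = 1 - 8 = -7

-7


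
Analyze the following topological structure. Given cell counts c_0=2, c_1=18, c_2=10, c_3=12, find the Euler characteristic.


chi = sum_k (-1)^k c_k.
= (-1)^0*2 + (-1)^1*18 + (-1)^2*10 + (-1)^3*12
= (2) + (-18) + (10) + (-12)
= -18

-18


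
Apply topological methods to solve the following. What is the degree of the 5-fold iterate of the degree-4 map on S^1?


deg(f) = 4. Degree is multiplicative: deg(f^5) = (deg f)^5.
deg(f^5) = (4)^5 = 1024

1024


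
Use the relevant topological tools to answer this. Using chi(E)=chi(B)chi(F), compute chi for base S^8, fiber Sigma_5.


chi(S^8) = 2 (n even), chi(Sigma_5) = 2 - 2*5 = -8.
chi(E) = 2 * (-8) = -16

-16


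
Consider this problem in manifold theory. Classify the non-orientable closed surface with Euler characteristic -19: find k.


chi = 2 - k for closed non-orientable surfaces with k crosscaps.
-19 = 2 - k
k = 2 - (-19) = 21

21


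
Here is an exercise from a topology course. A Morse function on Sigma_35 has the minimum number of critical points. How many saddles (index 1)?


A perfect Morse function has m_k = b_k.
For Sigma_35: b_0=1, b_1=2g=70, b_2=1.
Saddles m_1 = 2g = 70

70


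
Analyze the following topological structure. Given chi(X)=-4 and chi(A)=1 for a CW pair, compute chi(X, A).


Relative Euler characteristic: chi(X, A) = chi(X) - chi(A).
= -4 - (1) = -5

-5


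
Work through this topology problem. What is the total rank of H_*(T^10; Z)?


b_k(T^10) = C(10,k), so the sum over k is sum_k C(10,k) = 2^10.
Total = 2^10 = 1024

1024


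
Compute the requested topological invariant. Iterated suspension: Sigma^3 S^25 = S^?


Each suspension raises dimension by 1: Sigma S^n = S^{n+1}.
Sigma^3 S^25 = S^{25+3} = S^28

28


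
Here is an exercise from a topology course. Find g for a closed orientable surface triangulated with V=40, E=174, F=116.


chi = V - E + F = 40 - 174 + 116 = -18
For orientable closed surface: chi = 2 - 2g, so g = (2 - chi)/2.
g = (2 - (-18)) / 2 = 20 / 2 = 10

10


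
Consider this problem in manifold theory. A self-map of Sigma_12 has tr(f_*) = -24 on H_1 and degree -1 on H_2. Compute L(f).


L(f) = tr(f_0*) - tr(f_1*) + tr(f_2*).
= 1 - (-24) + (-1)
= 24

24


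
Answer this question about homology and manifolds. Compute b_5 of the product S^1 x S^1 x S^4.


Each S^d has Poincare polynomial 1 + t^d.
The product S^1 x S^1 x S^4 has Poincare polynomial prod(1+t^d_i).
Expanding: b_0=1, b_1=2, b_2=1, b_4=1, b_5=2, b_6=1.
b_5 = 2

2


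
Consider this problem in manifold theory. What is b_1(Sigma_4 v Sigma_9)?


For a wedge: H_1(A v B) = H_1(A) + H_1(B).
b_1(Sigma_4) = 8, b_1(Sigma_9) = 18.
b_1 = 8 + 18 = 26

26


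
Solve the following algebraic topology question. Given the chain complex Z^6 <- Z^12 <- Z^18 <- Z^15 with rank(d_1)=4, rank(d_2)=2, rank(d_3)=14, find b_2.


rank H_k = rank(ker d_k) - rank(im d_{k+1}).
rank(ker d_2) = rank(C_2) - rank(d_2) = 18 - 2 = 16.
rank(im d_{2+1}) = 14.
rank H_2 = 16 - 14 = 2

2


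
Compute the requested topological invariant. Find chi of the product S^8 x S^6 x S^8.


chi is multiplicative: chi(X x Y) = chi(X) chi(Y).
Each even-dim sphere has chi = 2. There are 3 factors.
chi = 2^3 = 8

8


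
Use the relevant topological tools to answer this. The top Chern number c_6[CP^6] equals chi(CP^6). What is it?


For any closed oriented manifold, <e(TM),[M]> = chi(M).
chi(CP^6) = 6+1 = 7

7


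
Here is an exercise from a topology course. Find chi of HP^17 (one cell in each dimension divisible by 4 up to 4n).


HP^17 has one cell in each dimension 0, 4, ..., 4*17 (17+1 cells, all even-dim).
chi = 17 + 1 = 18

18


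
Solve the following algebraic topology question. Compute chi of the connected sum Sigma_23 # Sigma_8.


chi(Sigma_23) = 2 - 2*23 = -44
chi(Sigma_8) = 2 - 2*8 = -14
For surfaces: chi(A#B) = chi(A) + chi(B) - 2.
chi = -44 + -14 - 2 = -60

-60


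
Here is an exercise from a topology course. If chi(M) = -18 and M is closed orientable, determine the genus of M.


chi = 2 - 2g for closed orientable surfaces.
-18 = 2 - 2g
2g = 2 - (-18) = 20
g = 10

10


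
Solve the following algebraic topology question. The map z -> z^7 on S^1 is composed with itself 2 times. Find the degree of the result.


deg(f) = 7. Degree is multiplicative: deg(f^2) = (deg f)^2.
deg(f^2) = (7)^2 = 49

49


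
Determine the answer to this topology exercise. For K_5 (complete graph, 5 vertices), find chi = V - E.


K_5: V = 5, E = C(5,2) = 10.
chi = V - E = 5 - 10 = -5

-5


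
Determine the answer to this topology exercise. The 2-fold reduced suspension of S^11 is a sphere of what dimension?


Each suspension raises dimension by 1: Sigma S^n = S^{n+1}.
Sigma^2 S^11 = S^{11+2} = S^13

13


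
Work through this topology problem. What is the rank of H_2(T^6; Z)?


By the Kunneth formula, b_k(T^n) = C(n,k).
b_2(T^6) = C(6,2).
C(6,2) = 6!/(2!*4!) = 15

15


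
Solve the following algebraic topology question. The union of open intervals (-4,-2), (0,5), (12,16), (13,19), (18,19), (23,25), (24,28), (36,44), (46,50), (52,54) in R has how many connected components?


Sort and merge overlapping open intervals.
Merged: (-4,-2), (0,5), (12,19), (23,28), (36,44), (46,50), (52,54).
Number of components = 7

7


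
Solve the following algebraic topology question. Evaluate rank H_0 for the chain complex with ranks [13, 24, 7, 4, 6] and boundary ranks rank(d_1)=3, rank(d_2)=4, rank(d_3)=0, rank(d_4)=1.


rank H_k = rank(ker d_k) - rank(im d_{k+1}).
rank(ker d_0) = rank(C_0) - rank(d_0) = 13 - 0 = 13.
rank(im d_{0+1}) = 3.
rank H_0 = 13 - 3 = 10

10


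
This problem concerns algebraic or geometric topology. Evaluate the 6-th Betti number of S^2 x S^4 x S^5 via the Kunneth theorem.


Each S^d has Poincare polynomial 1 + t^d.
The product S^2 x S^4 x S^5 has Poincare polynomial prod(1+t^d_i).
Expanding: b_0=1, b_2=1, b_4=1, b_5=1, b_6=1, b_7=1, b_9=1, b_11=1.
b_6 = 1

1
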